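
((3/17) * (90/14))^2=1.29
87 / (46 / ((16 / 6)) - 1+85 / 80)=1392 / 277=5.03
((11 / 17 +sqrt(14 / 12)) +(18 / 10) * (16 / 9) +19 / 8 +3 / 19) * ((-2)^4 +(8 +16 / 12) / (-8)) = 89 * sqrt(42) / 36 +7336181 / 77520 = 110.66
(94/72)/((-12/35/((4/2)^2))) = -1645/108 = -15.23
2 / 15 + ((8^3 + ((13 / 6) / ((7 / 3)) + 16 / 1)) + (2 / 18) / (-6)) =499946 / 945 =529.04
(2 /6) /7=1 /21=0.05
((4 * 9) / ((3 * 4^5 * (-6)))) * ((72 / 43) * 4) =-9 / 688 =-0.01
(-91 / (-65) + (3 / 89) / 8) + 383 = 1368479 / 3560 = 384.40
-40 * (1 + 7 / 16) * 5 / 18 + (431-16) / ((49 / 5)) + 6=57109 / 1764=32.37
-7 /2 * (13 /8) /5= -91 /80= -1.14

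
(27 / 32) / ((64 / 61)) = 1647 / 2048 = 0.80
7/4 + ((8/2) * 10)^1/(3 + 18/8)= 9.37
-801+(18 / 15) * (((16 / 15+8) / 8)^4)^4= -8671502771125375247413 / 10947347259521484375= -792.11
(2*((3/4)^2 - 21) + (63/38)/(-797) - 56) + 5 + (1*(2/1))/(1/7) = -9434341/121144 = -77.88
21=21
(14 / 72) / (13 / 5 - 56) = -0.00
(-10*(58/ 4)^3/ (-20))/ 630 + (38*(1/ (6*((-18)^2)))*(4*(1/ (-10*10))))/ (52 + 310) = 595944683/ 246304800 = 2.42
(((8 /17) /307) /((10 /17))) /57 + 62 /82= 2712509 /3587295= 0.76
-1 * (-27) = 27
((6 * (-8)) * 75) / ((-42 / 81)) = 48600 / 7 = 6942.86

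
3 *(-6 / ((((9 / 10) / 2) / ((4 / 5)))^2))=-512 / 9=-56.89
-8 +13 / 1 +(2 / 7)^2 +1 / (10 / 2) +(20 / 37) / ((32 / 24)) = 51553 / 9065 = 5.69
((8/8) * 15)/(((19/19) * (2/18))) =135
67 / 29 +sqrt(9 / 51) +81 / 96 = sqrt(51) / 17 +2927 / 928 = 3.57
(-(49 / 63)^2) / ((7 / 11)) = -77 / 81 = -0.95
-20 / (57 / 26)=-520 / 57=-9.12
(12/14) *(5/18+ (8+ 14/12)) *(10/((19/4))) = 6800/399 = 17.04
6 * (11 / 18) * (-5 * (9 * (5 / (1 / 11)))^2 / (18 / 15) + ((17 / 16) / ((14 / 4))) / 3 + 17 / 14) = -1886690069 / 504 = -3743432.68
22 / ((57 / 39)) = 286 / 19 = 15.05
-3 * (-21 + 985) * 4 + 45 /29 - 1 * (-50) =-333977 /29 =-11516.45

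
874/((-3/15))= -4370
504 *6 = 3024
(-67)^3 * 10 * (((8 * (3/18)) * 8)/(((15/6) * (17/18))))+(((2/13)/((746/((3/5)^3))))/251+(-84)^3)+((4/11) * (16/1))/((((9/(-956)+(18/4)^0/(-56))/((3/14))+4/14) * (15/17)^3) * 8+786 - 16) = -127806093439044298615946399/9013050676782992125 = -14180114.82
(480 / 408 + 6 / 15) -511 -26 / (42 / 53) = -967886 / 1785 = -542.23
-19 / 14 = -1.36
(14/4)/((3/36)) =42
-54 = -54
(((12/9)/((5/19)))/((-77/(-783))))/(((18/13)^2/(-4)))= -107.50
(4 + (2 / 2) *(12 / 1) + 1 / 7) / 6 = 113 / 42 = 2.69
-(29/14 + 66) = -953/14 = -68.07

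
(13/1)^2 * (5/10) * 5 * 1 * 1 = 845/2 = 422.50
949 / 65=73 / 5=14.60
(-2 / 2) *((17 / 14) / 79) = -17 / 1106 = -0.02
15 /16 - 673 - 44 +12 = -11265 /16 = -704.06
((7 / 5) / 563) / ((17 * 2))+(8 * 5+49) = 8518197 / 95710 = 89.00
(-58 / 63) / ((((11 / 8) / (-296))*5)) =137344 / 3465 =39.64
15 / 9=5 / 3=1.67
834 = 834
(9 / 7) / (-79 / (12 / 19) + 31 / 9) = -324 / 30653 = -0.01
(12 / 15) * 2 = 8 / 5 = 1.60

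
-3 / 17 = -0.18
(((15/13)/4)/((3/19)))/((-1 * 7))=-0.26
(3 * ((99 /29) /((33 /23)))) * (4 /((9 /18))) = 1656 /29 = 57.10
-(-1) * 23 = 23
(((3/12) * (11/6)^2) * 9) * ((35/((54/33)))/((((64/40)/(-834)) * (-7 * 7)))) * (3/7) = 4625225/6272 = 737.44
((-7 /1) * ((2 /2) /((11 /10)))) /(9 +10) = -70 /209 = -0.33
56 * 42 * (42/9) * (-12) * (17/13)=-2239104/13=-172238.77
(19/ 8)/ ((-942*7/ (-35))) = 95/ 7536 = 0.01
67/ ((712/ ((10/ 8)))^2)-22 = -178442613/ 8111104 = -22.00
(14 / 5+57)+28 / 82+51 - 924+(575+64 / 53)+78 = -1723743 / 10865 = -158.65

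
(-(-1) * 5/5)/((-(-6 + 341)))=-1/335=-0.00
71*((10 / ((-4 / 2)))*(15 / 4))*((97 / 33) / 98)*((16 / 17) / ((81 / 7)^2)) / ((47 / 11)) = -344350 / 5242239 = -0.07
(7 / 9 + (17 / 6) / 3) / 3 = 31 / 54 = 0.57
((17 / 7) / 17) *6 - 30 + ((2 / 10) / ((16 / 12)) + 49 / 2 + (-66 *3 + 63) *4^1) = -76229 / 140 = -544.49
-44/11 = -4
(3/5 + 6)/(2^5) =33/160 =0.21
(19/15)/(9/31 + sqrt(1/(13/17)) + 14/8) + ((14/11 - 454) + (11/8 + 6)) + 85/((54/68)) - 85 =-2864030347997/6780213000 - 292144 * sqrt(221)/8560875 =-422.92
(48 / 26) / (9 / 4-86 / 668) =16032 / 18421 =0.87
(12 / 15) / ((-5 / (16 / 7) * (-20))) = 16 / 875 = 0.02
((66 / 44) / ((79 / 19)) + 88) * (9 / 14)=125649 / 2212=56.80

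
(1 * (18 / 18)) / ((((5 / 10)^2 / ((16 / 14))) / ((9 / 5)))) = 288 / 35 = 8.23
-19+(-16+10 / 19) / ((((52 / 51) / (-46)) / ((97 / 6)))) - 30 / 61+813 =364002985 / 30134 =12079.48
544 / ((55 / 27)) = 14688 / 55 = 267.05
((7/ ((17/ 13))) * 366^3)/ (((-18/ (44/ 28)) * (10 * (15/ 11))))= -714082226/ 425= -1680193.47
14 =14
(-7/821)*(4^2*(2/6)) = -112/2463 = -0.05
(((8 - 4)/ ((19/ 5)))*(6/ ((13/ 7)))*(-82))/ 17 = -68880/ 4199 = -16.40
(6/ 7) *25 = 150/ 7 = 21.43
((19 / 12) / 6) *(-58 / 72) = -551 / 2592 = -0.21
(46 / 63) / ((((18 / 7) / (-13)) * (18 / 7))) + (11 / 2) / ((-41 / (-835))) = 3305026 / 29889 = 110.58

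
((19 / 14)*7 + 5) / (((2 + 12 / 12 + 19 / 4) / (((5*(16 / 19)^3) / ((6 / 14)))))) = 13.04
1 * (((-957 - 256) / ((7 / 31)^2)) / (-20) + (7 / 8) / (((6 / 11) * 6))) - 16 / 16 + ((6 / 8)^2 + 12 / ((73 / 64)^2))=450666606259 / 376014240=1198.54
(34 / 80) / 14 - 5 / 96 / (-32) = 3439 / 107520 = 0.03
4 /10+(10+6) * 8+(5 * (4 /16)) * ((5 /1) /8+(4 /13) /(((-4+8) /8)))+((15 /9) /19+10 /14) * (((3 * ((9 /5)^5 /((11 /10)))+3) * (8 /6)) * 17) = 255913456661 /228228000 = 1121.31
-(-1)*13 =13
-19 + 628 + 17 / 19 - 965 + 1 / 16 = -355.04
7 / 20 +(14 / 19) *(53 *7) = 104013 / 380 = 273.72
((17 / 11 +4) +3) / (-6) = -47 / 33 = -1.42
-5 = -5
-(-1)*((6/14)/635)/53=3/235585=0.00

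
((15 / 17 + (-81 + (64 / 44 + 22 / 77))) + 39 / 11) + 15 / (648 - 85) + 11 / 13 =-64415523 / 870961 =-73.96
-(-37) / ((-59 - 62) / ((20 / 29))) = -740 / 3509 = -0.21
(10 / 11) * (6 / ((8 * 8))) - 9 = -1569 / 176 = -8.91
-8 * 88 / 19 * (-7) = 4928 / 19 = 259.37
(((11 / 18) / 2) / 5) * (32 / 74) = 44 / 1665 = 0.03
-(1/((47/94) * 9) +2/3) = -8/9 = -0.89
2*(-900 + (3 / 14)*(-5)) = -12615 / 7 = -1802.14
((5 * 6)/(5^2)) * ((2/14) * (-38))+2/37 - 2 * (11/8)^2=-424407/41440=-10.24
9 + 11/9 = 92/9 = 10.22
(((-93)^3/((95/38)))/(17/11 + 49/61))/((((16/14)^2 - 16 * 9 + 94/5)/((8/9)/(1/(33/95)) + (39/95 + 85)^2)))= 145102397557796679/17989045150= 8066153.39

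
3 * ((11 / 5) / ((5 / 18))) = 594 / 25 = 23.76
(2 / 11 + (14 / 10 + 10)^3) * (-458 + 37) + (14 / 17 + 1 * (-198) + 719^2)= -2502124186 / 23375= -107042.75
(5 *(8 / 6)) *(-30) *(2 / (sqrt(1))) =-400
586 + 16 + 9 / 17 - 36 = 9631 / 17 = 566.53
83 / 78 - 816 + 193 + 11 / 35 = -621.62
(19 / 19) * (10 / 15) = 2 / 3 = 0.67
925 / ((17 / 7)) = 6475 / 17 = 380.88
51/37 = 1.38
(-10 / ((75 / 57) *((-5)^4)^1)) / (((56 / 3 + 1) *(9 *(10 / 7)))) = -133 / 2765625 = -0.00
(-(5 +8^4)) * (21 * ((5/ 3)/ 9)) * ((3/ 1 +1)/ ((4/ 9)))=-143535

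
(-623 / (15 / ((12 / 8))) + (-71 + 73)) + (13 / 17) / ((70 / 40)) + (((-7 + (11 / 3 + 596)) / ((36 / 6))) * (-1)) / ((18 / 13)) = -131.20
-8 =-8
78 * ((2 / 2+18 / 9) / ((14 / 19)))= 2223 / 7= 317.57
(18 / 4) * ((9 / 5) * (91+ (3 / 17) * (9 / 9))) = 12555 / 17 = 738.53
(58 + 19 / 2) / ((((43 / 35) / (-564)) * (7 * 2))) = -95175 / 43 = -2213.37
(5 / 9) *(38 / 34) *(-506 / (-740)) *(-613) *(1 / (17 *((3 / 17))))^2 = -2946691 / 101898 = -28.92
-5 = -5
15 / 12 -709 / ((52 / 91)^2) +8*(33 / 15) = -172197 / 80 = -2152.46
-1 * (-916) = 916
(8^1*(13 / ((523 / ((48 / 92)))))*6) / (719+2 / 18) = 8424 / 9731461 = 0.00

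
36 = 36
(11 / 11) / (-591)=-1 / 591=-0.00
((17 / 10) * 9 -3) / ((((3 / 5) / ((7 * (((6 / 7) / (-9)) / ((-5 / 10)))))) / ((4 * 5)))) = 1640 / 3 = 546.67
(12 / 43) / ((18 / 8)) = 16 / 129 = 0.12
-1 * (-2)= 2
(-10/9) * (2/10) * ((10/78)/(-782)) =5/137241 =0.00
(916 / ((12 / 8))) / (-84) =-458 / 63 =-7.27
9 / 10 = 0.90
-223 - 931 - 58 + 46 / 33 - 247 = -48101 / 33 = -1457.61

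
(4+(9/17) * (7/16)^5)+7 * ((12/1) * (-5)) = -7415378209/17825792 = -415.99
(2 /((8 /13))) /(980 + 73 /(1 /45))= 13 /17060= 0.00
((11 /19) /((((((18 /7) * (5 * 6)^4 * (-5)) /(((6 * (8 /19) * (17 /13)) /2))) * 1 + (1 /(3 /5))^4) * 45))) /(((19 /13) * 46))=-153153 /5045831750018750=-0.00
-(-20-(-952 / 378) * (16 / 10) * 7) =-1108 / 135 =-8.21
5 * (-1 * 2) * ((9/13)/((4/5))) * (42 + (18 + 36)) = -10800/13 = -830.77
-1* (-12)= 12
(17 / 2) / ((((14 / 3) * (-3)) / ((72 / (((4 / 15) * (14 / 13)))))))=-29835 / 196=-152.22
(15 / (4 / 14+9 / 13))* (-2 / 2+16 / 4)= 4095 / 89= 46.01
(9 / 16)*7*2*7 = 441 / 8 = 55.12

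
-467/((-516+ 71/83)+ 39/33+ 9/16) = 6821936/7499751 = 0.91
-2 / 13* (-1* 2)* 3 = 12 / 13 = 0.92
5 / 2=2.50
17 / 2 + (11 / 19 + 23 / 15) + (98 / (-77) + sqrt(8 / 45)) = 2 *sqrt(10) / 15 + 58559 / 6270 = 9.76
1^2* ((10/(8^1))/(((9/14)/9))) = 35/2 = 17.50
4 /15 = 0.27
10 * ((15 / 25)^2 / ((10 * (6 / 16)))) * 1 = 24 / 25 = 0.96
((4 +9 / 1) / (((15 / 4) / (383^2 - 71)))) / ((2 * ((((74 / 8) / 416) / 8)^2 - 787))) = -675534069563392 / 2091956285385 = -322.92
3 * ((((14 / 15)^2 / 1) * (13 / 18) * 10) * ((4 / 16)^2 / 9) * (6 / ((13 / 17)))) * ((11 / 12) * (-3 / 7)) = -1309 / 3240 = -0.40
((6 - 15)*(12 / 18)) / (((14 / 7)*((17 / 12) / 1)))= -36 / 17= -2.12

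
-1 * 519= -519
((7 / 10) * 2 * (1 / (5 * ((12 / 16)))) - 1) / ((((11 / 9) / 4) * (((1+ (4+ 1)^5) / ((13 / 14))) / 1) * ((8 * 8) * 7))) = -611 / 449310400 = -0.00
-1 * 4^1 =-4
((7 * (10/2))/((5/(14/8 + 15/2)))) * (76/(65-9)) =703/8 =87.88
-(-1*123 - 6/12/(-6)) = 1475/12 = 122.92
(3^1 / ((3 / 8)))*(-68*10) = -5440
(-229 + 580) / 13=27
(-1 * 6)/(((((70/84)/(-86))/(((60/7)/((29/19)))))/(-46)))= -32470848/203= -159954.92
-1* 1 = -1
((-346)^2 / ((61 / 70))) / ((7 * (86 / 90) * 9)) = 5985800 / 2623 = 2282.04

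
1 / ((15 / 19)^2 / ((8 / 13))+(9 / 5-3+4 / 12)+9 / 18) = 43320 / 27991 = 1.55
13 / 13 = 1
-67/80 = -0.84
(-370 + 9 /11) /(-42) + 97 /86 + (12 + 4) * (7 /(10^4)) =61641406 /6208125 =9.93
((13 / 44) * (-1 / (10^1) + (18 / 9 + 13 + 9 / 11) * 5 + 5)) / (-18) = -120107 / 87120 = -1.38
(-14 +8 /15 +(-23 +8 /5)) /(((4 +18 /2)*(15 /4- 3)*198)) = -1046 /57915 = -0.02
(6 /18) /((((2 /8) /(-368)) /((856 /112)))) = -78752 /21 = -3750.10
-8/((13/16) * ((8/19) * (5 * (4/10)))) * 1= -152/13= -11.69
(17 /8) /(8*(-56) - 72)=-17 /4160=-0.00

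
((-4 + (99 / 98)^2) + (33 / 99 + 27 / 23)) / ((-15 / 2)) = 975619 / 4970070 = 0.20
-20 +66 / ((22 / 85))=235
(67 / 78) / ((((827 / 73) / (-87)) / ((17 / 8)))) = -2411263 / 172016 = -14.02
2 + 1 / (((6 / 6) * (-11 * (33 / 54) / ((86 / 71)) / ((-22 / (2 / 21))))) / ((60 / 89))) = 2089498 / 69509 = 30.06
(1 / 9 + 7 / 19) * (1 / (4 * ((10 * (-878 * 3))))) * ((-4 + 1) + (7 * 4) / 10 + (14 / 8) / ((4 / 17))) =-7913 / 240220800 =-0.00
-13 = -13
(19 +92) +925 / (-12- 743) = 16576 / 151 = 109.77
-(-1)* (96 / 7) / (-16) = -6 / 7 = -0.86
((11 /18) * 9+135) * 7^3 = 96383 /2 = 48191.50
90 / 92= 45 / 46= 0.98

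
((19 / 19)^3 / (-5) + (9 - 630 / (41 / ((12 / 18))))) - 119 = -24691 / 205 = -120.44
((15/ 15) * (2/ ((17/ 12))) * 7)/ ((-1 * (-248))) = 0.04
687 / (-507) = -229 / 169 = -1.36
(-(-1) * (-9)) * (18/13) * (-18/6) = 486/13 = 37.38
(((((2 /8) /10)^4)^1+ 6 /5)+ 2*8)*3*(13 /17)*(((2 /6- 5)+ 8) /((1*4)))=572416013 /17408000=32.88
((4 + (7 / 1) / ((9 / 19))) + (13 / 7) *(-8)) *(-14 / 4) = -247 / 18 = -13.72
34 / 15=2.27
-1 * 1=-1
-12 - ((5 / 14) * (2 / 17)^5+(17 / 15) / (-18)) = -11.94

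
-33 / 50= -0.66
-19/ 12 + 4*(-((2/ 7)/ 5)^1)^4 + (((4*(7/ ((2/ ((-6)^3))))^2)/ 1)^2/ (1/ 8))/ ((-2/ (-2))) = 752923019241279648893/ 18007500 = 41811635109886.42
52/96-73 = -1739/24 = -72.46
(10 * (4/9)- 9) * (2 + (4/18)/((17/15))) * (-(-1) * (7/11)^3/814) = -787528/248648103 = -0.00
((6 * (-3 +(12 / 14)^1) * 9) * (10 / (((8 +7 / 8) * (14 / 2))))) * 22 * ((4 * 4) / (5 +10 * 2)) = -262.25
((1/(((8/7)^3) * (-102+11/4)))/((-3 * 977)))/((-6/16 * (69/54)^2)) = -3087/820730804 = -0.00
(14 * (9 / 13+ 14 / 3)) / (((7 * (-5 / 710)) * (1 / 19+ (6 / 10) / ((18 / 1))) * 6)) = -5638820 / 1911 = -2950.72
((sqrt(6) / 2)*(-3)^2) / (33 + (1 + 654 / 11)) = 99*sqrt(6) / 2056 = 0.12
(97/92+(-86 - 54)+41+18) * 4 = -7355/23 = -319.78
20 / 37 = 0.54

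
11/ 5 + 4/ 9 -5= -106/ 45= -2.36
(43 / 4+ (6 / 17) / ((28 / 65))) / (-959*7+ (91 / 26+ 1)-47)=-5507 / 3215618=-0.00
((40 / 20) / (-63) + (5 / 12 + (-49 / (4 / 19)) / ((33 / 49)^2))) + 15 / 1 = -1264850 / 2541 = -497.78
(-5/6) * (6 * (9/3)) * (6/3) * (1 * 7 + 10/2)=-360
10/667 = 0.01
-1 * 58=-58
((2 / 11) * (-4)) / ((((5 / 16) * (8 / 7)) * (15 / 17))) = -1904 / 825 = -2.31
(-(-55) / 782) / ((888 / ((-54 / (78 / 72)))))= -1485 / 376142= -0.00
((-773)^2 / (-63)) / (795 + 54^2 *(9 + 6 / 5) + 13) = -2987645 / 9623628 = -0.31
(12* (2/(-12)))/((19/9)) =-0.95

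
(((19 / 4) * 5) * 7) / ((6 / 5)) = 3325 / 24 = 138.54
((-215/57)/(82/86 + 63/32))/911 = -295840/208798467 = -0.00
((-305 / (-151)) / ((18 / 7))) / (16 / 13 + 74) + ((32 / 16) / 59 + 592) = 92852703265 / 156834036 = 592.04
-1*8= -8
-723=-723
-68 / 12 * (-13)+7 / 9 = 670 / 9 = 74.44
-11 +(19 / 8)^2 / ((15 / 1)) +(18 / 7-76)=-564833 / 6720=-84.05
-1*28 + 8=-20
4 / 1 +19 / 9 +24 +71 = 101.11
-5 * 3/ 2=-15/ 2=-7.50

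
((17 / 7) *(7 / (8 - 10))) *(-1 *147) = 2499 / 2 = 1249.50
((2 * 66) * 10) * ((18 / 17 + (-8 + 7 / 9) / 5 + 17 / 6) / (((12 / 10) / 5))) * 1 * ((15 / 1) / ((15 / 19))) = 39135250 / 153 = 255785.95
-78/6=-13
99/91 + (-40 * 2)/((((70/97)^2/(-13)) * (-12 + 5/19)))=-120076501/710255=-169.06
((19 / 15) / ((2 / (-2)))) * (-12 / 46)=38 / 115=0.33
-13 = -13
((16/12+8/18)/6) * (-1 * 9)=-8/3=-2.67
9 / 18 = 1 / 2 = 0.50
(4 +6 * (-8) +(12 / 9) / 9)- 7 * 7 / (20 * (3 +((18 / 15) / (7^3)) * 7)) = -1191401 / 26676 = -44.66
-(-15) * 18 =270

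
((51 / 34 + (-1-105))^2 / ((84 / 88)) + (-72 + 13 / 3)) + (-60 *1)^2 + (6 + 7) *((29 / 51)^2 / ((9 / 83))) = 4919612893 / 327726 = 15011.36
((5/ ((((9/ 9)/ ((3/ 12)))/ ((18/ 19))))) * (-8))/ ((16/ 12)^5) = -10935/ 4864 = -2.25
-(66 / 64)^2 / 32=-1089 / 32768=-0.03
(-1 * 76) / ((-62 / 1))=38 / 31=1.23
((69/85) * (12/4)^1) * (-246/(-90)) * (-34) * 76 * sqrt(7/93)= -143336 * sqrt(651)/775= -4718.94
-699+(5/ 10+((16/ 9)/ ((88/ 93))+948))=16591/ 66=251.38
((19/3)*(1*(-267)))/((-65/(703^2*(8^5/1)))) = 27384460705792/65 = 421299395473.72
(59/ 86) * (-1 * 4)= -118/ 43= -2.74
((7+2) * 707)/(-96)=-2121/32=-66.28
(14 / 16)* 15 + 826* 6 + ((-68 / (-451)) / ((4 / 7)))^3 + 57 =3688539896131 / 733870808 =5026.14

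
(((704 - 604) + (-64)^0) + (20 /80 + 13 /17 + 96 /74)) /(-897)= -0.12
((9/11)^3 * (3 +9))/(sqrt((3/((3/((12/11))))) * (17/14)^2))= 20412 * sqrt(33)/22627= 5.18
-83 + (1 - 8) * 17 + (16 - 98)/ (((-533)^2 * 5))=-202.00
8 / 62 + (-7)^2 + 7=1740 / 31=56.13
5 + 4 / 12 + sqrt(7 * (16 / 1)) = 16 / 3 + 4 * sqrt(7) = 15.92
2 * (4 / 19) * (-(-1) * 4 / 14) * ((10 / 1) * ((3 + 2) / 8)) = 100 / 133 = 0.75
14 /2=7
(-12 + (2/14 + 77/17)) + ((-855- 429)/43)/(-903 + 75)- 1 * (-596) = 207857017/353073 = 588.71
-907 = -907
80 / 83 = 0.96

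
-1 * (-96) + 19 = 115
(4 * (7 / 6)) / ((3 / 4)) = 56 / 9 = 6.22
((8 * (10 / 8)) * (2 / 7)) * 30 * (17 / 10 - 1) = 60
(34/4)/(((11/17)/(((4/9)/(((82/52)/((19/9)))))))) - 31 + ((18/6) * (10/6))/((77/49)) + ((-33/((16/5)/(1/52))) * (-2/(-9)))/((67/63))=-20408096473/1018192032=-20.04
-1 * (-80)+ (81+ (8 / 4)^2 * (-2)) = 153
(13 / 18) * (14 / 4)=91 / 36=2.53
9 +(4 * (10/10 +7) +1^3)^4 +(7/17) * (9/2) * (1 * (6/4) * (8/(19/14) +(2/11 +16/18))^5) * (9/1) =2629301739295344598726/1647352827022419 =1596076.87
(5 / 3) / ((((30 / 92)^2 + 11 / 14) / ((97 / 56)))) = 256565 / 79278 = 3.24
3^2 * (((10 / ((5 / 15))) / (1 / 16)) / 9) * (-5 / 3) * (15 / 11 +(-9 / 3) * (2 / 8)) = -5400 / 11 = -490.91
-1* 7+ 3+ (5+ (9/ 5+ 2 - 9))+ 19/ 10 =-2.30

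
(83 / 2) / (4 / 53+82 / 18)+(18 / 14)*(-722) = -28431027 / 30926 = -919.32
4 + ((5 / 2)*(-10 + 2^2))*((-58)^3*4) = 11706724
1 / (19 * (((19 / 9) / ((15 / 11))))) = 135 / 3971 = 0.03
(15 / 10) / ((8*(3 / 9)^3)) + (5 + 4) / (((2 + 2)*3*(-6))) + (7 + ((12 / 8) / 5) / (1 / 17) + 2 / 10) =1379 / 80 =17.24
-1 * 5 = -5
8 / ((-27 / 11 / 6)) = -176 / 9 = -19.56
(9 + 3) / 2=6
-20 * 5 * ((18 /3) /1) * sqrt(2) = -600 * sqrt(2) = -848.53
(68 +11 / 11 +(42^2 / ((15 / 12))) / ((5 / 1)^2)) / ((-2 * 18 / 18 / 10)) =-15681 / 25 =-627.24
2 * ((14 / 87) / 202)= 14 / 8787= 0.00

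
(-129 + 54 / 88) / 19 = -5649 / 836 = -6.76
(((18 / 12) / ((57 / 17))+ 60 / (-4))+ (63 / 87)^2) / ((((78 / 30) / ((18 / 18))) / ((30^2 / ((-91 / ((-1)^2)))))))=144101250 / 2700451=53.36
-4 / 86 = -2 / 43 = -0.05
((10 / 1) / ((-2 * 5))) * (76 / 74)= -38 / 37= -1.03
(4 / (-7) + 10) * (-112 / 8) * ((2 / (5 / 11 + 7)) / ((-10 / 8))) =5808 / 205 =28.33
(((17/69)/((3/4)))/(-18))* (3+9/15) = -68/1035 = -0.07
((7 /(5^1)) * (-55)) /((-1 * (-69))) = -1.12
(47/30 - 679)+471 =-6193/30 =-206.43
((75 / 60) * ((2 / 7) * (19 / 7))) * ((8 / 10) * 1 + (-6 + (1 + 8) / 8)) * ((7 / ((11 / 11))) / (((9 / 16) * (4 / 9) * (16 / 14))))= -3097 / 32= -96.78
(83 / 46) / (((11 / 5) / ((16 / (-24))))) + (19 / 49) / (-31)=-644806 / 1152921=-0.56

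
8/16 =1/2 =0.50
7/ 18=0.39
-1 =-1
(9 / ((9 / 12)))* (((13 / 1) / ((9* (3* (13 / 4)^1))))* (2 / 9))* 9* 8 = 256 / 9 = 28.44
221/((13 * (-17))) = -1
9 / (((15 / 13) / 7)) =273 / 5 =54.60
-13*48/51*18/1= -3744/17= -220.24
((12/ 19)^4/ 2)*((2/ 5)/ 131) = 20736/ 85360255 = 0.00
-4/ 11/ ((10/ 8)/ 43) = -688/ 55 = -12.51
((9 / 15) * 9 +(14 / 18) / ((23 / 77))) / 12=2071 / 3105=0.67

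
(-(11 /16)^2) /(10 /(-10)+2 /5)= 605 /768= 0.79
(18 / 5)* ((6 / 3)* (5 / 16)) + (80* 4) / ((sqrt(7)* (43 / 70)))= 9 / 4 + 3200* sqrt(7) / 43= 199.14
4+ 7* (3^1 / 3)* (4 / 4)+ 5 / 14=159 / 14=11.36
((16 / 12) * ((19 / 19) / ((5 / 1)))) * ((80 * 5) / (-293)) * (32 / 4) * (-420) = 358400 / 293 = 1223.21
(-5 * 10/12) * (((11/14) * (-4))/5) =55/21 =2.62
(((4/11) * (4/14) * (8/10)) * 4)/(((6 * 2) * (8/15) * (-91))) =-4/7007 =-0.00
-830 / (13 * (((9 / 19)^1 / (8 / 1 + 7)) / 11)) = -867350 / 39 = -22239.74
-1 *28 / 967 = -28 / 967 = -0.03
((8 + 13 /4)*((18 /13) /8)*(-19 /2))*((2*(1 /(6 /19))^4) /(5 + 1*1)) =-12380495 /19968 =-620.02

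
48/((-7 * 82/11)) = -264/287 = -0.92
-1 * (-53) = 53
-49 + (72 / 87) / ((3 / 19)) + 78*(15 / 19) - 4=7615 / 551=13.82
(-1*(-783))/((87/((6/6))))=9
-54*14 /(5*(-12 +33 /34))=8568 /625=13.71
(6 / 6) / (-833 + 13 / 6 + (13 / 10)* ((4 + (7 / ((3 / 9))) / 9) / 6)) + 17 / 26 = 2533471 / 3881878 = 0.65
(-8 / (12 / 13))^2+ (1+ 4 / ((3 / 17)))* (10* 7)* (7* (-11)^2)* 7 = 88402066 / 9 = 9822451.78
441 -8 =433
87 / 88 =0.99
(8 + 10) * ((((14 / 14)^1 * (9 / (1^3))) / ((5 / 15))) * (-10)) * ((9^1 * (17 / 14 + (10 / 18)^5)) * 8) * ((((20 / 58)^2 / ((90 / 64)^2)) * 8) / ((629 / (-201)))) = 183993790627840 / 2699430867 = 68160.22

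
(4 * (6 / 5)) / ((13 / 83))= 1992 / 65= 30.65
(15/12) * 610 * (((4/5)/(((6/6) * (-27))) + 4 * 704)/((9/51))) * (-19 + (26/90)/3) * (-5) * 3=2515134905360/729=3450116468.26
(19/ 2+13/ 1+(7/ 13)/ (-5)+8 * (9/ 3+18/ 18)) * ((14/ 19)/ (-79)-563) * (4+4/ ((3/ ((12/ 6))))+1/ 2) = -85649399027/ 390260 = -219467.53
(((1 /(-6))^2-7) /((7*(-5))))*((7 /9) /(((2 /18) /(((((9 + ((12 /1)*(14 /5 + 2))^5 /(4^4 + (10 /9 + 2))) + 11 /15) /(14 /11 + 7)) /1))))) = 1678462585827317 /4069406250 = 412458.84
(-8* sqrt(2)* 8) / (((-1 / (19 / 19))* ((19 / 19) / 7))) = 448* sqrt(2) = 633.57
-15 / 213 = -5 / 71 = -0.07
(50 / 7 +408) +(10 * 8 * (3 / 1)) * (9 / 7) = 5066 / 7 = 723.71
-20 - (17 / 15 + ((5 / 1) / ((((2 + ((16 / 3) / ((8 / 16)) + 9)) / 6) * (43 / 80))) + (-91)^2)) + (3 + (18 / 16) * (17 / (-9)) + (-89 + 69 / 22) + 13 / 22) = -6190154339 / 737880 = -8389.11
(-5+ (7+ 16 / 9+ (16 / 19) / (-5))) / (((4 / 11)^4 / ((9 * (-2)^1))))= -22591063 / 6080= -3715.64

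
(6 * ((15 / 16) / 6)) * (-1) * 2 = -15 / 8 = -1.88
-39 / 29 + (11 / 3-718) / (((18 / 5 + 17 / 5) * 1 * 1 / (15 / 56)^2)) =-5517153 / 636608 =-8.67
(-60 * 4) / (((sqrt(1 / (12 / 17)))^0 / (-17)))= 4080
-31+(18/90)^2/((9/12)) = -2321/75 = -30.95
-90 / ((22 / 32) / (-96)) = 138240 / 11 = 12567.27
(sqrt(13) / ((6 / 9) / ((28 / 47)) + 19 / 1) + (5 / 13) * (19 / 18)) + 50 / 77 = 42 * sqrt(13) / 845 + 19015 / 18018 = 1.23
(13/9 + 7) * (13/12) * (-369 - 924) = -106457/9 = -11828.56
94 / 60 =47 / 30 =1.57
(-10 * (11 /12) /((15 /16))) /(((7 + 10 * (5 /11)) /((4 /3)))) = -3872 /3429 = -1.13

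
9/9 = 1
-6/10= -0.60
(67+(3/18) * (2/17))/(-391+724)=3418/16983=0.20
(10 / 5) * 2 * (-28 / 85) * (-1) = 112 / 85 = 1.32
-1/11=-0.09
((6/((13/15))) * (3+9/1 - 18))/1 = -540/13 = -41.54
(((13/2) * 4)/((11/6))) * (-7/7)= -14.18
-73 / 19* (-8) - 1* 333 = -5743 / 19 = -302.26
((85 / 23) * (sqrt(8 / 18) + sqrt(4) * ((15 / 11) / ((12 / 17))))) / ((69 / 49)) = 54145 / 4554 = 11.89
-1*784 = -784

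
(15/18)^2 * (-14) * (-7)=1225/18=68.06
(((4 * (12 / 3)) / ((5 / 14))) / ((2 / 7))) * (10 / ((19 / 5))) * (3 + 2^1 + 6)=86240 / 19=4538.95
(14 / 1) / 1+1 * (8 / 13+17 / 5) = 1171 / 65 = 18.02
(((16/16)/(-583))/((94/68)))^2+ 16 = 12013037972/750814801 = 16.00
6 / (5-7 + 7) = 6 / 5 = 1.20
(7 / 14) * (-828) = -414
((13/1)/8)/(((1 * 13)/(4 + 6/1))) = 1.25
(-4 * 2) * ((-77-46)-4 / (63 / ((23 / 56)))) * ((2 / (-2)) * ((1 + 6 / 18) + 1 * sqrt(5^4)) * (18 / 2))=-233257.44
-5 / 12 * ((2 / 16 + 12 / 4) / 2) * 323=-40375 / 192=-210.29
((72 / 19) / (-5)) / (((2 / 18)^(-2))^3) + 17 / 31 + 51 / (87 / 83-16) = -36339363194 / 12694649265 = -2.86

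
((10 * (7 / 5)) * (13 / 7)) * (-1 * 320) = -8320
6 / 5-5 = -19 / 5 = -3.80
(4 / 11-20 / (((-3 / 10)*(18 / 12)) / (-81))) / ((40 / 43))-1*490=-479557 / 110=-4359.61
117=117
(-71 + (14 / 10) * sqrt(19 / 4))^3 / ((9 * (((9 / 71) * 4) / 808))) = -258080008913 / 4050 + 75959656507 * sqrt(19) / 40500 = -55548138.83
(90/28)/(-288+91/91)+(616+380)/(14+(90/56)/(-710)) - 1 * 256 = -41338016987/223621790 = -184.86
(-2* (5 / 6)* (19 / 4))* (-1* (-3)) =-95 / 4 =-23.75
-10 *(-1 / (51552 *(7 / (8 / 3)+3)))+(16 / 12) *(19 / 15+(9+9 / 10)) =431749 / 28998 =14.89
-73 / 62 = -1.18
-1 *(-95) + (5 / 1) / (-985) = 18714 / 197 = 94.99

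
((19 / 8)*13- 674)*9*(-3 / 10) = 27783 / 16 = 1736.44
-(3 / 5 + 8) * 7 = -301 / 5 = -60.20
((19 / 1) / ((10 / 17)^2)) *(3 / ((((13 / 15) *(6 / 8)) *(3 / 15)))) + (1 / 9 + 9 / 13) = 1267.96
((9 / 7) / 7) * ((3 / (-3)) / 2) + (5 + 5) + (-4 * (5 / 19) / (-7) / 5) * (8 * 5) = 20689 / 1862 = 11.11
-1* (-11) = 11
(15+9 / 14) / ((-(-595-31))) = 219 / 8764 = 0.02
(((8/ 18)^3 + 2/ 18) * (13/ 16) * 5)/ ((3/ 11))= 103675/ 34992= 2.96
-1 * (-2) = 2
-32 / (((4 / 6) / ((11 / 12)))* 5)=-44 / 5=-8.80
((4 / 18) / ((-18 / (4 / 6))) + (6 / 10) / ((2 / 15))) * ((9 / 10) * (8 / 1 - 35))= -2183 / 20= -109.15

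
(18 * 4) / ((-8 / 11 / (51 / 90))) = -561 / 10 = -56.10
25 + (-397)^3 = -62570748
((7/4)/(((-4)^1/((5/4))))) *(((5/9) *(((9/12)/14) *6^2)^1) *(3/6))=-75/256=-0.29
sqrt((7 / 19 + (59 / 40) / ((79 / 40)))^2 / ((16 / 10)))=837 * sqrt(10) / 3002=0.88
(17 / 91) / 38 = 17 / 3458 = 0.00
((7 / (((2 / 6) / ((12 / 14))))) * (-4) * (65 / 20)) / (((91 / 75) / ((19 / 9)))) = -2850 / 7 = -407.14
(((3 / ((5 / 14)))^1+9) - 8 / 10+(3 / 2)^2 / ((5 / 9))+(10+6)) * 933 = 683889 / 20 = 34194.45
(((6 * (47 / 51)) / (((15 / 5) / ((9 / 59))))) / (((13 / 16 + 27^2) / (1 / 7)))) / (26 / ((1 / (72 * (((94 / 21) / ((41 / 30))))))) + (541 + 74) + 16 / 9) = 1664928 / 204143710321967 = 0.00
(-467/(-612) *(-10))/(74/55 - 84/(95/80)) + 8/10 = 100957511/110946420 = 0.91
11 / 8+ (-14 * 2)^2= 6283 / 8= 785.38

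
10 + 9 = 19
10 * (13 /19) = 130 /19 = 6.84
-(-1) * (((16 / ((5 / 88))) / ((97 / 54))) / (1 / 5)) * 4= 304128 / 97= 3135.34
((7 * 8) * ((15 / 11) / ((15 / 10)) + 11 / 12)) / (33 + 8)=3374 / 1353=2.49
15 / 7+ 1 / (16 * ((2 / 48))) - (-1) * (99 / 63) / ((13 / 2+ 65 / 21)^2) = 3.66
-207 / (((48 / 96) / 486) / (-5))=1006020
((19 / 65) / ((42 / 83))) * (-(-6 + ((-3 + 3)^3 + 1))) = 1577 / 546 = 2.89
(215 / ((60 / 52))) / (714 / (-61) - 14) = -34099 / 4704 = -7.25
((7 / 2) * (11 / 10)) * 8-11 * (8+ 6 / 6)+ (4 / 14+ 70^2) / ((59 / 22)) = 3632387 / 2065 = 1759.03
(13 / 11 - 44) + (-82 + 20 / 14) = -9501 / 77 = -123.39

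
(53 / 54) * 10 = 265 / 27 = 9.81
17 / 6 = 2.83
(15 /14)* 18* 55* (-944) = -7009200 /7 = -1001314.29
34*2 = 68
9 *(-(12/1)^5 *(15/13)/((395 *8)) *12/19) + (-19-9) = -10624060/19513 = -544.46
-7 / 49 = -1 / 7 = -0.14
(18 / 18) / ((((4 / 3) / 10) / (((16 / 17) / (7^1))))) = 120 / 119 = 1.01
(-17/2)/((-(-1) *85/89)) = -89/10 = -8.90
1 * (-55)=-55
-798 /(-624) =133 /104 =1.28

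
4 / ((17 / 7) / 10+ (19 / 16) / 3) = 6720 / 1073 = 6.26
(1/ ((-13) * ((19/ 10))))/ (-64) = 5/ 7904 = 0.00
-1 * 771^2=-594441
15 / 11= 1.36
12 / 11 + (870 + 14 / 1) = 9736 / 11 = 885.09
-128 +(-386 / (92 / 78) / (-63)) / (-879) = -54345805 / 424557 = -128.01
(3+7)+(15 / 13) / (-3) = 125 / 13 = 9.62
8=8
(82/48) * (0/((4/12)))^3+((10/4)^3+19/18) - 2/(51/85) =961/72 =13.35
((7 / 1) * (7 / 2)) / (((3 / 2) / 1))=16.33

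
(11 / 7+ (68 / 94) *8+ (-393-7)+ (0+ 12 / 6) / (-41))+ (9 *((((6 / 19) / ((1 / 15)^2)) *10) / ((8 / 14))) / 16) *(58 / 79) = 19568520149 / 161975912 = 120.81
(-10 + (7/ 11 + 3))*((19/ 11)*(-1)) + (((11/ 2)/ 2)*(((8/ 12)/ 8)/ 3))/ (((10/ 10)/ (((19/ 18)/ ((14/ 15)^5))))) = 23126873815/ 2082454528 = 11.11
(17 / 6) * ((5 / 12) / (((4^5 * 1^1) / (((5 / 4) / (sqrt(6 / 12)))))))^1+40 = 425 * sqrt(2) / 294912+40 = 40.00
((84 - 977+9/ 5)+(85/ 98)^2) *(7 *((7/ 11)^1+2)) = -112729061/ 6860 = -16432.81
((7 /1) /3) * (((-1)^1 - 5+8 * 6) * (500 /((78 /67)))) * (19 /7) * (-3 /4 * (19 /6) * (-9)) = 63490875 /26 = 2441956.73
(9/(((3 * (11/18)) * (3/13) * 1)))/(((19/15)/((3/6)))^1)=1755/209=8.40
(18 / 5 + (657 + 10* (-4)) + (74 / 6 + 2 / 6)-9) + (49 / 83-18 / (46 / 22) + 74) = 19765261 / 28635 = 690.25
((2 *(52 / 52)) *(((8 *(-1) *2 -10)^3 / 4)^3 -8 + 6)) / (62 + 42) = -42417997493 / 26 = -1631461442.04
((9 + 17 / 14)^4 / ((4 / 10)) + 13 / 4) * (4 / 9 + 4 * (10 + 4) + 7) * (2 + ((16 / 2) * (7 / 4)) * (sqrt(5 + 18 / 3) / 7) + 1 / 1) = 1193993951839 / 230496 + 1193993951839 * sqrt(11) / 345744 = 16633754.65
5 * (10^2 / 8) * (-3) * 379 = -142125 / 2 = -71062.50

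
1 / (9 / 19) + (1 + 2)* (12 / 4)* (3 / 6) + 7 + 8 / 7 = 1859 / 126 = 14.75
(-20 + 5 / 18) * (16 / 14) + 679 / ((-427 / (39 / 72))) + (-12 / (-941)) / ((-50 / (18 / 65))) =-23.40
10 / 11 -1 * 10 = -100 / 11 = -9.09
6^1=6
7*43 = 301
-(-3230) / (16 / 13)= 20995 / 8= 2624.38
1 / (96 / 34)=17 / 48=0.35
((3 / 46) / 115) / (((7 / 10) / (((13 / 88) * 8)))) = 39 / 40733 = 0.00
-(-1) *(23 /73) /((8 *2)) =23 /1168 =0.02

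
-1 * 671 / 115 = -671 / 115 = -5.83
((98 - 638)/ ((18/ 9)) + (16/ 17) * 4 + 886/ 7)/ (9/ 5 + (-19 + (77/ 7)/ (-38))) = 3157800/ 395437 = 7.99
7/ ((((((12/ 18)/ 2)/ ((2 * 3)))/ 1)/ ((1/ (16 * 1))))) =63/ 8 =7.88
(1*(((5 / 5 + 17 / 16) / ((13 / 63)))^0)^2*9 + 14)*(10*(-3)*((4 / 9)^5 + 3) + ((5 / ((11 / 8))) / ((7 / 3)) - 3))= -3205659109 / 1515591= -2115.12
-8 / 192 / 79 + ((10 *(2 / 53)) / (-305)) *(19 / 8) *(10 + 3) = -237389 / 6129768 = -0.04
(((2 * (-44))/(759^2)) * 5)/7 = -0.00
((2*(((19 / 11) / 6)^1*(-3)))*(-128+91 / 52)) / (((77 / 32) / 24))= 1842240 / 847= 2175.02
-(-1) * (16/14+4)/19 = 36/133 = 0.27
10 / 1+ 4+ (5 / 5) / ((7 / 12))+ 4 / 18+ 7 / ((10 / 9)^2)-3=117221 / 6300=18.61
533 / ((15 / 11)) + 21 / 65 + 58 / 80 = 611387 / 1560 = 391.91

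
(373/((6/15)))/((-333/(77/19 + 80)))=-2978405/12654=-235.37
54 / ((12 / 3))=27 / 2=13.50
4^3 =64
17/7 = 2.43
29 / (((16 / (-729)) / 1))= -1321.31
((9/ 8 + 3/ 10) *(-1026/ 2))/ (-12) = 9747/ 160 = 60.92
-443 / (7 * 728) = -443 / 5096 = -0.09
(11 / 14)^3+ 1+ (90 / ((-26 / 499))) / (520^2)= 356570587 / 241142720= 1.48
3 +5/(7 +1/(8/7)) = 229/63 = 3.63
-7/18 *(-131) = 917/18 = 50.94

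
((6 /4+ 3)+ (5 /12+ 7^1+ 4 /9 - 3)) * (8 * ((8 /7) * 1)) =5392 /63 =85.59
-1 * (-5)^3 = 125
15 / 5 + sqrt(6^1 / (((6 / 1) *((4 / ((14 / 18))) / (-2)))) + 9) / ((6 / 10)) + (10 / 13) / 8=161 / 52 + 5 *sqrt(310) / 18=7.99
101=101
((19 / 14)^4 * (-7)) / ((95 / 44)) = -75449 / 6860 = -11.00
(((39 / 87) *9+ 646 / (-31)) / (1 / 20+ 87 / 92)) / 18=-1737305 / 1852839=-0.94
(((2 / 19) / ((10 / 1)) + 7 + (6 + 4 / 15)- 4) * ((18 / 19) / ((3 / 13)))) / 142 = 0.27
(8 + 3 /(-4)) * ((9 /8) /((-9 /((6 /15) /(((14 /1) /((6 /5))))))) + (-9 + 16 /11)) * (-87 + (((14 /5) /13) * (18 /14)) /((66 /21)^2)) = 2306368700133 /484484000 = 4760.46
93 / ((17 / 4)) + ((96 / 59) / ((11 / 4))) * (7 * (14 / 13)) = 3778308 / 143429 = 26.34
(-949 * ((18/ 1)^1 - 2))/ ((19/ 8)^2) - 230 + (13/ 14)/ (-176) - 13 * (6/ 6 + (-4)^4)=-5570879541/ 889504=-6262.91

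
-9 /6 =-3 /2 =-1.50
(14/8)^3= 343/64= 5.36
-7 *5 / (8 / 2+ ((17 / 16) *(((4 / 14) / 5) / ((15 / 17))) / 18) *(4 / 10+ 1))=-1890000 / 216289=-8.74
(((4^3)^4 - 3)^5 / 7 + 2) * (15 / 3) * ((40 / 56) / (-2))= -33230670184072579296155079706830432675 / 98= -339088471266046727511786500000000000.00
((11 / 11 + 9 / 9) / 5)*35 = 14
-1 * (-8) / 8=1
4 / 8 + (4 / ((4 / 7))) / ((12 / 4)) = 17 / 6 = 2.83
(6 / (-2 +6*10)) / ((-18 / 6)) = -1 / 29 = -0.03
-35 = -35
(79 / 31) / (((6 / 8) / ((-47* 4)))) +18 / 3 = -58850 / 93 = -632.80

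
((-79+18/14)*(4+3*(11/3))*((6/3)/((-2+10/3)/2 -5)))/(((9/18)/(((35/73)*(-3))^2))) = 154224000/69277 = 2226.19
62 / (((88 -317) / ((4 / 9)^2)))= -0.05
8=8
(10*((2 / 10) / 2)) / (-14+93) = 0.01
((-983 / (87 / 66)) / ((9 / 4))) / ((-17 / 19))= 1643576 / 4437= 370.43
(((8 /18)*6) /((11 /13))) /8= 13 /33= 0.39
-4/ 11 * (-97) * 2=776/ 11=70.55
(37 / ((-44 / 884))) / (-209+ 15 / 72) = 196248 / 55121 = 3.56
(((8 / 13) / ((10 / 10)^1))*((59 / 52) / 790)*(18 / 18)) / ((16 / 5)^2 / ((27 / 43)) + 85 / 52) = 31860 / 646795357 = 0.00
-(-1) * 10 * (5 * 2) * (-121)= -12100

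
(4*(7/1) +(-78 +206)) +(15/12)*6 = 327/2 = 163.50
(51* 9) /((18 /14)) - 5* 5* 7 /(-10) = 374.50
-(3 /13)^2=-9 /169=-0.05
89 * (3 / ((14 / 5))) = 1335 / 14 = 95.36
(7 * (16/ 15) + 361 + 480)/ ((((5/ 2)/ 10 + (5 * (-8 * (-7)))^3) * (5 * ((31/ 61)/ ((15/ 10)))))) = 0.00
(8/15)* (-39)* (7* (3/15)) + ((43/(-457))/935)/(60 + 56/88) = -3772440159/129548075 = -29.12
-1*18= -18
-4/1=-4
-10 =-10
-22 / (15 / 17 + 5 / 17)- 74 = -927 / 10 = -92.70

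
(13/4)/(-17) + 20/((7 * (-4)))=-431/476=-0.91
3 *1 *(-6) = -18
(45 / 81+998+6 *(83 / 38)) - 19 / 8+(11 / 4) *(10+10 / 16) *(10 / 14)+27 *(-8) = 31185445 / 38304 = 814.16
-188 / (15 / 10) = -125.33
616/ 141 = 4.37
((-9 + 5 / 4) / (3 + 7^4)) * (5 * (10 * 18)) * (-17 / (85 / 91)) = 126945 / 2404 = 52.81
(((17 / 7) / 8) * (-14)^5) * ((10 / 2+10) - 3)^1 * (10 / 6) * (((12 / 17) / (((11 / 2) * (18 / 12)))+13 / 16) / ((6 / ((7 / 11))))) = -225802045 / 726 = -311022.10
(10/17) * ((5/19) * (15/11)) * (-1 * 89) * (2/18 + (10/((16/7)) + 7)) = -9200375/42636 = -215.79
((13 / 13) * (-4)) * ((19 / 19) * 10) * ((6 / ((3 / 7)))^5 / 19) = -21512960 / 19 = -1132261.05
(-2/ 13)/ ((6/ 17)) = -17/ 39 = -0.44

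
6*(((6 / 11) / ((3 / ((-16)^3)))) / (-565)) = 49152 / 6215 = 7.91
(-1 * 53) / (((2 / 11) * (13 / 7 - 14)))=4081 / 170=24.01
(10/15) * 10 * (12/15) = 16/3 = 5.33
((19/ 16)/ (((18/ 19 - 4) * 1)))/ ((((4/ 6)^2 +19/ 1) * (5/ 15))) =-9747/ 162400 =-0.06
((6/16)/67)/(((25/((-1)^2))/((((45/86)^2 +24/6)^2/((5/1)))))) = 2997386643/3664954672000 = 0.00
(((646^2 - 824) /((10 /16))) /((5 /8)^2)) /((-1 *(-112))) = 13327744 /875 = 15231.71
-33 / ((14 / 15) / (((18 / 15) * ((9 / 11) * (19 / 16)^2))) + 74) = -964953 / 2183546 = -0.44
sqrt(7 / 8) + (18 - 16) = sqrt(14) / 4 + 2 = 2.94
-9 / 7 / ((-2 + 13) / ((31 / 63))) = -0.06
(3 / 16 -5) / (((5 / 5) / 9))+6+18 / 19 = -11055 / 304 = -36.37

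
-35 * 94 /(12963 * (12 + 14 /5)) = -8225 /479631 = -0.02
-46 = -46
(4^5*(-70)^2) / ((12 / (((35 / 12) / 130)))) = 9381.20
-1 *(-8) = 8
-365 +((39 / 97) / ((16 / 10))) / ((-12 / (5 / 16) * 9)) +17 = -155547973 / 446976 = -348.00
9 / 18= 1 / 2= 0.50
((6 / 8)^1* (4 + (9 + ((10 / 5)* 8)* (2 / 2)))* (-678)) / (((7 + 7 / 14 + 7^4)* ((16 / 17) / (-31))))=15542811 / 77072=201.67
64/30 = 32/15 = 2.13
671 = 671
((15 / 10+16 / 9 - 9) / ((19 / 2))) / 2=-103 / 342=-0.30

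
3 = 3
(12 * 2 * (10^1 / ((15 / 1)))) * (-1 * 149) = -2384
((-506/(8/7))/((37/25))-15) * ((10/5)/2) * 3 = -139485/148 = -942.47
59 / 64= 0.92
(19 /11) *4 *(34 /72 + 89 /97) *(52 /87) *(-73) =-350017772 /835461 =-418.95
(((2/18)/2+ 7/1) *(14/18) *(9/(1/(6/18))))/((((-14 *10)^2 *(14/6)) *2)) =127/705600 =0.00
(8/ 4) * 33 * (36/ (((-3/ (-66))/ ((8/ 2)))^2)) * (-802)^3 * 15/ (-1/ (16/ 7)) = 2277960175128084480/ 7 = 325422882161154925.71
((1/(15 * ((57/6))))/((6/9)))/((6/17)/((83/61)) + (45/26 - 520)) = -36686/1805352355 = -0.00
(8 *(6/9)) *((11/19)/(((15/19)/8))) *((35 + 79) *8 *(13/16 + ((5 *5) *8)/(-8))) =-3451008/5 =-690201.60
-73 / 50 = -1.46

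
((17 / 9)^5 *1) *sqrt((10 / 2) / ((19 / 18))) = 52.33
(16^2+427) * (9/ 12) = 2049/ 4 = 512.25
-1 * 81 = -81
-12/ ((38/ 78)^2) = -18252/ 361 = -50.56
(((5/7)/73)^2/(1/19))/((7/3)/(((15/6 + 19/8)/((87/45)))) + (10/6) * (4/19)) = 15838875/11112265276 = 0.00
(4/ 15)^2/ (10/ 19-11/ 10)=-608/ 4905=-0.12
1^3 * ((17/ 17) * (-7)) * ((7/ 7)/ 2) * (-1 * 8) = 28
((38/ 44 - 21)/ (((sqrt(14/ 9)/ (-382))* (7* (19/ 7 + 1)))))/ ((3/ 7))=84613* sqrt(14)/ 572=553.48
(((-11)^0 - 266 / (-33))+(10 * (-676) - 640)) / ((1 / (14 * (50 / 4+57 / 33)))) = -534387091 / 363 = -1472140.75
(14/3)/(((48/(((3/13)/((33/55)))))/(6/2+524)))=18445/936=19.71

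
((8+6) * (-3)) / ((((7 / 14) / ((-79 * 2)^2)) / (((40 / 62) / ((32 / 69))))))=-90432090 / 31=-2917164.19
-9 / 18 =-1 / 2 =-0.50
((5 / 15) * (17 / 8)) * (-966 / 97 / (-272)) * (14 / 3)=1127 / 9312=0.12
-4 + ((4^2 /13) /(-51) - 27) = -20569 /663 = -31.02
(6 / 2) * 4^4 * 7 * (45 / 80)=3024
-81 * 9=-729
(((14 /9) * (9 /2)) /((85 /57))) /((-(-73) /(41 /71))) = 16359 /440555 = 0.04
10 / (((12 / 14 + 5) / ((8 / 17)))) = 560 / 697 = 0.80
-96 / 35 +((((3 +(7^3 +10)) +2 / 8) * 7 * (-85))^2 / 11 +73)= 25161220979659 / 6160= 4084613795.40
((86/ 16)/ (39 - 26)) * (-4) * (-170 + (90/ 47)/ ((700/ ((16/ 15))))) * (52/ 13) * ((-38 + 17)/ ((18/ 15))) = -60123718/ 3055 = -19680.43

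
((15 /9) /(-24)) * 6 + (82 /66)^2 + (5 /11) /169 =831601 /736164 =1.13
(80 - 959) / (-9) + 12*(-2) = 221 / 3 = 73.67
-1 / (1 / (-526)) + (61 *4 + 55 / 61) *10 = 181476 / 61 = 2975.02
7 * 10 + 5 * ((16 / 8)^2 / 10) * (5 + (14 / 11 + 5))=1018 / 11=92.55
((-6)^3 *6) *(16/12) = -1728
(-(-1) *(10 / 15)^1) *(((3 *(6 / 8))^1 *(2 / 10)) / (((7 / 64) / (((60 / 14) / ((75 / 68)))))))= 13056 / 1225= 10.66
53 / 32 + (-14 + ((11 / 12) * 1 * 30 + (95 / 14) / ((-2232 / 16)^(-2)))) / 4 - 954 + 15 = 3592843 / 112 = 32078.96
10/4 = 5/2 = 2.50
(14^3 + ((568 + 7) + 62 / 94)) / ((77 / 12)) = 170208 / 329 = 517.35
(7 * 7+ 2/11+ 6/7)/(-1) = -3853/77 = -50.04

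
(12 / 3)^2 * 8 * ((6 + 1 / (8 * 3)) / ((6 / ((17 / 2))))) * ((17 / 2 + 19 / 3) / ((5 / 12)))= 351016 / 9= 39001.78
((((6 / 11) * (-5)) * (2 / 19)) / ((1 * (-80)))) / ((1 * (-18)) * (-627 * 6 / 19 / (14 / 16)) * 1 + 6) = 7 / 7957048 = 0.00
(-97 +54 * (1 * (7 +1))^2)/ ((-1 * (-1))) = 3359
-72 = -72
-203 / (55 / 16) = -59.05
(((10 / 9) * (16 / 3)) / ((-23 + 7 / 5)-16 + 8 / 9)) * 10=-2000 / 1239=-1.61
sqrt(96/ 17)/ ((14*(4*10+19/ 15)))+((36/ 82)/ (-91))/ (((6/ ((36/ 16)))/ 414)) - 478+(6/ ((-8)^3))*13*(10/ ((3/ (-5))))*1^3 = -227422625/ 477568+30*sqrt(102)/ 73661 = -476.21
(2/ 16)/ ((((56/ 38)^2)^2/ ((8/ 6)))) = 130321/ 3687936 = 0.04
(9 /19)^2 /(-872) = -81 /314792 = -0.00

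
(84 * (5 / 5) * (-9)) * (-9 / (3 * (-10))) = -1134 / 5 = -226.80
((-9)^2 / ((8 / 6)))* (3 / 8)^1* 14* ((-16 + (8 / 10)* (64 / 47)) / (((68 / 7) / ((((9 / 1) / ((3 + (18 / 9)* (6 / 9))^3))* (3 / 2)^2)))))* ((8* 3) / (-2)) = 51326040339 / 35108060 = 1461.94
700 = 700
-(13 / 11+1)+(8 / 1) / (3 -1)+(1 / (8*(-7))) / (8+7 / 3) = 34687 / 19096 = 1.82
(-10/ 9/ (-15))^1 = 2/ 27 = 0.07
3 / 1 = 3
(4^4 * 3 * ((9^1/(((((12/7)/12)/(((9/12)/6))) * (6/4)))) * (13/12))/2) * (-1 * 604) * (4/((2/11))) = -29020992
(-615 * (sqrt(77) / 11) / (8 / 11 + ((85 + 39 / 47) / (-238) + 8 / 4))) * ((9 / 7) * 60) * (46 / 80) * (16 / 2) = -1220600340 * sqrt(77) / 145603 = -73561.15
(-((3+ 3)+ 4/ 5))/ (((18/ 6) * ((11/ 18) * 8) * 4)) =-51/ 440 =-0.12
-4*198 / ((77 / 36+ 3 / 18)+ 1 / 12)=-331.53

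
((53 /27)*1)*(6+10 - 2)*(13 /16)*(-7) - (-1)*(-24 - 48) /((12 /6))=-41537 /216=-192.30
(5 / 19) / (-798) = -5 / 15162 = -0.00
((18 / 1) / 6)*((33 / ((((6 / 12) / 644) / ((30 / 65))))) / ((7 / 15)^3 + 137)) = 1291059000 / 3007667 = 429.26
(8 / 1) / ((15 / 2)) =16 / 15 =1.07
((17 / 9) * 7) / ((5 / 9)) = 23.80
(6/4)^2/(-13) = -9/52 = -0.17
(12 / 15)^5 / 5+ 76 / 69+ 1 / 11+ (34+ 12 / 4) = 453714716 / 11859375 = 38.26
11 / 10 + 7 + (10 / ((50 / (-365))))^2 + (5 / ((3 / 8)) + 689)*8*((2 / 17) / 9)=24834409 / 4590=5410.55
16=16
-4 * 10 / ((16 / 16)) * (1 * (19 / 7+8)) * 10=-30000 / 7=-4285.71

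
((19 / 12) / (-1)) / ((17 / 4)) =-19 / 51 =-0.37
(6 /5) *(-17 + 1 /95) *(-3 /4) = 15.29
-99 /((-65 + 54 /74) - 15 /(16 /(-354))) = -2664 /7201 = -0.37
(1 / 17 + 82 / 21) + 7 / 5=9574 / 1785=5.36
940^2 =883600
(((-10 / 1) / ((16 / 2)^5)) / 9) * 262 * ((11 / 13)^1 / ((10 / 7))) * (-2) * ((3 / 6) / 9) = 10087 / 17252352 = 0.00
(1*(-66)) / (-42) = 11 / 7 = 1.57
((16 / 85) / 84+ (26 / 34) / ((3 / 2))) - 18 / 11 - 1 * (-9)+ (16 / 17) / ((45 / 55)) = 531677 / 58905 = 9.03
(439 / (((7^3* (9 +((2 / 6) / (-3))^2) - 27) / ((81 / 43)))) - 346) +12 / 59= -217575080597 / 629691011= -345.53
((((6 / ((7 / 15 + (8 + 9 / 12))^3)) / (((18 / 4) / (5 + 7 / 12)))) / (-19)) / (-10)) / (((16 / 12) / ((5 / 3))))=201000 / 3213135163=0.00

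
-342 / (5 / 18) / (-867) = 2052 / 1445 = 1.42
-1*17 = -17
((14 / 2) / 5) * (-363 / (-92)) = 2541 / 460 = 5.52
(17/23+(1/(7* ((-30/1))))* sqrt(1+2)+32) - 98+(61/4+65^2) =384099/92 - sqrt(3)/210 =4174.98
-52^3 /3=-140608 /3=-46869.33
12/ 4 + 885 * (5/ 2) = 4431/ 2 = 2215.50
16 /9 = 1.78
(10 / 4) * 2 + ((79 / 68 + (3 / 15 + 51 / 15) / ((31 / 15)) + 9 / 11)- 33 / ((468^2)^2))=808491884761897 / 92696952801024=8.72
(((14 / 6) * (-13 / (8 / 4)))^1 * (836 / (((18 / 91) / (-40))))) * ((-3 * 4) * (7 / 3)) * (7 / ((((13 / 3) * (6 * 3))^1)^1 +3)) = -13568915360 / 2187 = -6204350.87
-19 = -19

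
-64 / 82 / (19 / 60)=-2.46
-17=-17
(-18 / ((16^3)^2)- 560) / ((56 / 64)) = -640.00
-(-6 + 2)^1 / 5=4 / 5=0.80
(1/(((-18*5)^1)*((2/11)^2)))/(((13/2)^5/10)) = -968/3341637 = -0.00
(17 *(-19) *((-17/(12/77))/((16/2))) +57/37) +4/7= 109559525/24864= 4406.35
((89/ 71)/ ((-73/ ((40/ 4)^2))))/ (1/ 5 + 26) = -44500/ 678973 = -0.07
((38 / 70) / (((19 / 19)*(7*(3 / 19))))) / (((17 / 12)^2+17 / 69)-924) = -0.00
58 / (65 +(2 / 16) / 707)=328048 / 367641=0.89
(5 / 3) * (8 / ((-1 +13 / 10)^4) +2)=400810 / 243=1649.42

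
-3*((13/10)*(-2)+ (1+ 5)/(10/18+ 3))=219/80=2.74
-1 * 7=-7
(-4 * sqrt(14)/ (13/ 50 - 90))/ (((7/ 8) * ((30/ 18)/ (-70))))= -9600 * sqrt(14)/ 4487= -8.01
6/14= 3/7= 0.43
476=476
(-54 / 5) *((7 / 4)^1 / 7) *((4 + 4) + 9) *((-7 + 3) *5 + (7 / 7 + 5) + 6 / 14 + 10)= 2295 / 14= 163.93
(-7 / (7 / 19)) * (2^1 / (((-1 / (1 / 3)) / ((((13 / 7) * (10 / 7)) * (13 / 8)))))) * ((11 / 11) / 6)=16055 / 1764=9.10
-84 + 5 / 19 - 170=-4821 / 19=-253.74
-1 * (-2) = 2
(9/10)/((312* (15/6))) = 0.00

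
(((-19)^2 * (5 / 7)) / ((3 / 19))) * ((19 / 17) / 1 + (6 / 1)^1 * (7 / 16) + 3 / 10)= 18855391 / 2856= 6602.03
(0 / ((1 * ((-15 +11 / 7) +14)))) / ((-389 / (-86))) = 0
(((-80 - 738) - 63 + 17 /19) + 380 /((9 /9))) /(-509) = 9502 /9671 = 0.98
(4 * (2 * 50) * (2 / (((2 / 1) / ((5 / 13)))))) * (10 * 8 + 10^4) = 20160000 / 13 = 1550769.23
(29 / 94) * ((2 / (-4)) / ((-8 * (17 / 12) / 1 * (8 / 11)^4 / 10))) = 6368835 / 13090816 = 0.49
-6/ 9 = -2/ 3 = -0.67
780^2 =608400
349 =349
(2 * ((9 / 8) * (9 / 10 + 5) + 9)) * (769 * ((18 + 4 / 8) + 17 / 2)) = 25974513 / 40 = 649362.82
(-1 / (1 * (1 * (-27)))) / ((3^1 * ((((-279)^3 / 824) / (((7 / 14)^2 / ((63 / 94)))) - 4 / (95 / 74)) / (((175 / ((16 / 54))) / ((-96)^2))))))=-80481625 / 7187694860888064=-0.00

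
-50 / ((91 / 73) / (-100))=365000 / 91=4010.99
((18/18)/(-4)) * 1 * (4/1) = -1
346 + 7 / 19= 6581 / 19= 346.37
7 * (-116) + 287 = -525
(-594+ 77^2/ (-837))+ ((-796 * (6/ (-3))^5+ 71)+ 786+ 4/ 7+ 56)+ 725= 155319089/ 5859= 26509.49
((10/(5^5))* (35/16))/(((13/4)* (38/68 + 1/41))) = 4879/1321125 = 0.00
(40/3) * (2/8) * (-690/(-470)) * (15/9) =1150/141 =8.16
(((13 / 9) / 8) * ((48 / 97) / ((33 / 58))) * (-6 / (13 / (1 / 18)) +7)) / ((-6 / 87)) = -457504 / 28809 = -15.88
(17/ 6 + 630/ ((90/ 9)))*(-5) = -1975/ 6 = -329.17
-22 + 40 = 18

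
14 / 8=1.75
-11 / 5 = -2.20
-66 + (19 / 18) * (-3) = -415 / 6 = -69.17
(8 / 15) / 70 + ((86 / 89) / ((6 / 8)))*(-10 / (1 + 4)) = -120044 / 46725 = -2.57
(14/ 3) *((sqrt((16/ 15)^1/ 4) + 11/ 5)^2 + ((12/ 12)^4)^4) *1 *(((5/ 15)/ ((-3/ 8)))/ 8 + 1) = 4928 *sqrt(15)/ 2025 + 51296/ 2025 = 34.76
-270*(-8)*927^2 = 1856150640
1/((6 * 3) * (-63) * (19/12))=-2/3591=-0.00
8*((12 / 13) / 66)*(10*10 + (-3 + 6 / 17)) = 10.89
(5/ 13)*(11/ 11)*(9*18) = 810/ 13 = 62.31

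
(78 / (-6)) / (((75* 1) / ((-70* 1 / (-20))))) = -0.61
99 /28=3.54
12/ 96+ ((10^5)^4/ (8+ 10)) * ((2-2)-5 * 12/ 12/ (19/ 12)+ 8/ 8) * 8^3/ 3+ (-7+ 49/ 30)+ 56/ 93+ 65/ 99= -14316544000000000000027869979/ 6997320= -2046003898635477582849.99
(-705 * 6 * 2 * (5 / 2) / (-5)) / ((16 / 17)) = 35955 / 8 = 4494.38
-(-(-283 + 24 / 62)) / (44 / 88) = -17522 / 31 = -565.23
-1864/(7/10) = -18640/7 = -2662.86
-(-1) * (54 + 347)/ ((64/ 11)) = 4411/ 64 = 68.92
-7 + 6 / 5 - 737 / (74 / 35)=-131121 / 370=-354.38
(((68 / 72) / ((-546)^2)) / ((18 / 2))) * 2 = 17 / 24147396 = 0.00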